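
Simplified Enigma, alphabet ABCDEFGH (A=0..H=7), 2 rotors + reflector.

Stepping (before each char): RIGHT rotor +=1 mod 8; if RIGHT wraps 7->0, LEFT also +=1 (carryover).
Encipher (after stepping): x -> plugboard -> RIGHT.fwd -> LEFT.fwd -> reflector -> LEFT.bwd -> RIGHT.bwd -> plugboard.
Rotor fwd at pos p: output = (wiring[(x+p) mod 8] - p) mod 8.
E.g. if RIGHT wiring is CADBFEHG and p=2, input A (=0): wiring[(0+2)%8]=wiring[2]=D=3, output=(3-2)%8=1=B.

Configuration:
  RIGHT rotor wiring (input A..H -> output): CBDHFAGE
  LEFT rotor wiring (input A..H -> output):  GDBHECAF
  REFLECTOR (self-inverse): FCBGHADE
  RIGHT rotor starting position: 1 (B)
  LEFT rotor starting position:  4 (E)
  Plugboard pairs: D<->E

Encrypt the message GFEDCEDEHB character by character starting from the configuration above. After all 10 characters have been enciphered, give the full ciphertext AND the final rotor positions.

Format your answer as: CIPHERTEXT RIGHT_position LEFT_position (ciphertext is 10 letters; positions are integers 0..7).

Answer: EDDAEBEHBH 3 5

Derivation:
Char 1 ('G'): step: R->2, L=4; G->plug->G->R->A->L->A->refl->F->L'->G->R'->D->plug->E
Char 2 ('F'): step: R->3, L=4; F->plug->F->R->H->L->D->refl->G->L'->B->R'->E->plug->D
Char 3 ('E'): step: R->4, L=4; E->plug->D->R->A->L->A->refl->F->L'->G->R'->E->plug->D
Char 4 ('D'): step: R->5, L=4; D->plug->E->R->E->L->C->refl->B->L'->D->R'->A->plug->A
Char 5 ('C'): step: R->6, L=4; C->plug->C->R->E->L->C->refl->B->L'->D->R'->D->plug->E
Char 6 ('E'): step: R->7, L=4; E->plug->D->R->E->L->C->refl->B->L'->D->R'->B->plug->B
Char 7 ('D'): step: R->0, L->5 (L advanced); D->plug->E->R->F->L->E->refl->H->L'->H->R'->D->plug->E
Char 8 ('E'): step: R->1, L=5; E->plug->D->R->E->L->G->refl->D->L'->B->R'->H->plug->H
Char 9 ('H'): step: R->2, L=5; H->plug->H->R->H->L->H->refl->E->L'->F->R'->B->plug->B
Char 10 ('B'): step: R->3, L=5; B->plug->B->R->C->L->A->refl->F->L'->A->R'->H->plug->H
Final: ciphertext=EDDAEBEHBH, RIGHT=3, LEFT=5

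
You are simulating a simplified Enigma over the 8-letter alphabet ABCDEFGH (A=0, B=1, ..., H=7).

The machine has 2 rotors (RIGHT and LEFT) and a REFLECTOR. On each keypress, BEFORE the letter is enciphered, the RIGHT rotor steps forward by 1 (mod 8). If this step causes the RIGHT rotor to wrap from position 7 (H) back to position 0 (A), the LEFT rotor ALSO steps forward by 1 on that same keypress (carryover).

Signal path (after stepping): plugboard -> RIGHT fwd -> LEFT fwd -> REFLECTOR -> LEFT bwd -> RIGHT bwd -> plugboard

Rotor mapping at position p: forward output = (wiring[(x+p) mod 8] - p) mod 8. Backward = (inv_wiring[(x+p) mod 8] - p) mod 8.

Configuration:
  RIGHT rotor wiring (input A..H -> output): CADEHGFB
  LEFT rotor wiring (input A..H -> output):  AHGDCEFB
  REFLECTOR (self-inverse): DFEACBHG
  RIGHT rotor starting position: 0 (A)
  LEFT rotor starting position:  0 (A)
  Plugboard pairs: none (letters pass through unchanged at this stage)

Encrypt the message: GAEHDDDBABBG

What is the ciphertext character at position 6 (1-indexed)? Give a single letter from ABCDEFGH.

Char 1 ('G'): step: R->1, L=0; G->plug->G->R->A->L->A->refl->D->L'->D->R'->C->plug->C
Char 2 ('A'): step: R->2, L=0; A->plug->A->R->B->L->H->refl->G->L'->C->R'->B->plug->B
Char 3 ('E'): step: R->3, L=0; E->plug->E->R->G->L->F->refl->B->L'->H->R'->F->plug->F
Char 4 ('H'): step: R->4, L=0; H->plug->H->R->A->L->A->refl->D->L'->D->R'->A->plug->A
Char 5 ('D'): step: R->5, L=0; D->plug->D->R->F->L->E->refl->C->L'->E->R'->C->plug->C
Char 6 ('D'): step: R->6, L=0; D->plug->D->R->C->L->G->refl->H->L'->B->R'->G->plug->G

G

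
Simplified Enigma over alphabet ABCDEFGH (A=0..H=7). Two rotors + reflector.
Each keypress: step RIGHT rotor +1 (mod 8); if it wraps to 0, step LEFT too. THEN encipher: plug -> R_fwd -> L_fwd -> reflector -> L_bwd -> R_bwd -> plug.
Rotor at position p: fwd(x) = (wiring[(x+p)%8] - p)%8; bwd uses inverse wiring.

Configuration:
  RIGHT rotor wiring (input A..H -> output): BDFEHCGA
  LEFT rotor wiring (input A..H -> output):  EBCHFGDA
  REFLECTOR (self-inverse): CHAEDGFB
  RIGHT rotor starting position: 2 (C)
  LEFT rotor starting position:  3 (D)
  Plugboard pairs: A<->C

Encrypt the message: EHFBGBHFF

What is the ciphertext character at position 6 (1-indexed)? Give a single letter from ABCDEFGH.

Char 1 ('E'): step: R->3, L=3; E->plug->E->R->F->L->B->refl->H->L'->H->R'->C->plug->A
Char 2 ('H'): step: R->4, L=3; H->plug->H->R->A->L->E->refl->D->L'->C->R'->C->plug->A
Char 3 ('F'): step: R->5, L=3; F->plug->F->R->A->L->E->refl->D->L'->C->R'->H->plug->H
Char 4 ('B'): step: R->6, L=3; B->plug->B->R->C->L->D->refl->E->L'->A->R'->A->plug->C
Char 5 ('G'): step: R->7, L=3; G->plug->G->R->D->L->A->refl->C->L'->B->R'->A->plug->C
Char 6 ('B'): step: R->0, L->4 (L advanced); B->plug->B->R->D->L->E->refl->D->L'->H->R'->E->plug->E

E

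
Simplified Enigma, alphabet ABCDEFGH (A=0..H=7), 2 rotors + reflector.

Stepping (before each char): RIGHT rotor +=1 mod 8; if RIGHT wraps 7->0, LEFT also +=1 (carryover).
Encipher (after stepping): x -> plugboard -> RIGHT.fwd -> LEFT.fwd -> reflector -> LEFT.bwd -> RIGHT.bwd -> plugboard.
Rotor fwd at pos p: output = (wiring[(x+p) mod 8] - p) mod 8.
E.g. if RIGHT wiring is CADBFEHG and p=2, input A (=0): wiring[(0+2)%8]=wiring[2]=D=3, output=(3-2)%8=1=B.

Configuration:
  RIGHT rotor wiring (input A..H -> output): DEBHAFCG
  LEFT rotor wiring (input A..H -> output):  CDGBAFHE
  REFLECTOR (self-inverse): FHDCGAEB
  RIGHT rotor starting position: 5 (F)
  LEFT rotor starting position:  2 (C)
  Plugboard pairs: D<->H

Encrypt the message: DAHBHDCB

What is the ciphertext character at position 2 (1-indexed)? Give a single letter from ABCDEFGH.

Char 1 ('D'): step: R->6, L=2; D->plug->H->R->H->L->B->refl->H->L'->B->R'->F->plug->F
Char 2 ('A'): step: R->7, L=2; A->plug->A->R->H->L->B->refl->H->L'->B->R'->F->plug->F

F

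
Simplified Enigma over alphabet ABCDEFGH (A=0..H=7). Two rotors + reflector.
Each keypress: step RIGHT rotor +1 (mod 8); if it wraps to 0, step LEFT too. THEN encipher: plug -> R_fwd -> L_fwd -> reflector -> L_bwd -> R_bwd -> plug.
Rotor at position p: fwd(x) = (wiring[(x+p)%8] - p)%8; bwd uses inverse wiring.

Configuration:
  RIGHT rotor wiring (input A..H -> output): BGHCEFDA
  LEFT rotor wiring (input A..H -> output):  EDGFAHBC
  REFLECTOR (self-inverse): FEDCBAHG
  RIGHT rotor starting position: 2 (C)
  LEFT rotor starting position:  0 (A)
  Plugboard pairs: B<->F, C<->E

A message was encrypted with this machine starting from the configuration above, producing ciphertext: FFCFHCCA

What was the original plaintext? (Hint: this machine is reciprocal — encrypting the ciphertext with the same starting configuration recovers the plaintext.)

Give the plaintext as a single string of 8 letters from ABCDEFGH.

Answer: AEHACGDC

Derivation:
Char 1 ('F'): step: R->3, L=0; F->plug->B->R->B->L->D->refl->C->L'->H->R'->A->plug->A
Char 2 ('F'): step: R->4, L=0; F->plug->B->R->B->L->D->refl->C->L'->H->R'->C->plug->E
Char 3 ('C'): step: R->5, L=0; C->plug->E->R->B->L->D->refl->C->L'->H->R'->H->plug->H
Char 4 ('F'): step: R->6, L=0; F->plug->B->R->C->L->G->refl->H->L'->F->R'->A->plug->A
Char 5 ('H'): step: R->7, L=0; H->plug->H->R->E->L->A->refl->F->L'->D->R'->E->plug->C
Char 6 ('C'): step: R->0, L->1 (L advanced); C->plug->E->R->E->L->G->refl->H->L'->D->R'->G->plug->G
Char 7 ('C'): step: R->1, L=1; C->plug->E->R->E->L->G->refl->H->L'->D->R'->D->plug->D
Char 8 ('A'): step: R->2, L=1; A->plug->A->R->F->L->A->refl->F->L'->B->R'->E->plug->C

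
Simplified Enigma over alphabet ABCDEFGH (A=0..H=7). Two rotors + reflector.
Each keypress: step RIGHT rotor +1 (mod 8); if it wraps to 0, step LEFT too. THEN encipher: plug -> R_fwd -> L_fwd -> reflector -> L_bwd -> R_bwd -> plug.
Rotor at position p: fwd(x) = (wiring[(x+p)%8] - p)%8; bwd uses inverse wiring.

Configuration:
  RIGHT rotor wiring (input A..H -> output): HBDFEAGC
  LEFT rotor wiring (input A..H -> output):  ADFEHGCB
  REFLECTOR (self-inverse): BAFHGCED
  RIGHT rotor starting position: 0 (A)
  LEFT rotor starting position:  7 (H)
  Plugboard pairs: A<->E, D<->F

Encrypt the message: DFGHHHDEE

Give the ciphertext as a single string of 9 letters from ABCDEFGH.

Char 1 ('D'): step: R->1, L=7; D->plug->F->R->F->L->A->refl->B->L'->B->R'->G->plug->G
Char 2 ('F'): step: R->2, L=7; F->plug->D->R->G->L->H->refl->D->L'->H->R'->H->plug->H
Char 3 ('G'): step: R->3, L=7; G->plug->G->R->G->L->H->refl->D->L'->H->R'->E->plug->A
Char 4 ('H'): step: R->4, L=7; H->plug->H->R->B->L->B->refl->A->L'->F->R'->F->plug->D
Char 5 ('H'): step: R->5, L=7; H->plug->H->R->H->L->D->refl->H->L'->G->R'->F->plug->D
Char 6 ('H'): step: R->6, L=7; H->plug->H->R->C->L->E->refl->G->L'->D->R'->D->plug->F
Char 7 ('D'): step: R->7, L=7; D->plug->F->R->F->L->A->refl->B->L'->B->R'->G->plug->G
Char 8 ('E'): step: R->0, L->0 (L advanced); E->plug->A->R->H->L->B->refl->A->L'->A->R'->F->plug->D
Char 9 ('E'): step: R->1, L=0; E->plug->A->R->A->L->A->refl->B->L'->H->R'->E->plug->A

Answer: GHADDFGDA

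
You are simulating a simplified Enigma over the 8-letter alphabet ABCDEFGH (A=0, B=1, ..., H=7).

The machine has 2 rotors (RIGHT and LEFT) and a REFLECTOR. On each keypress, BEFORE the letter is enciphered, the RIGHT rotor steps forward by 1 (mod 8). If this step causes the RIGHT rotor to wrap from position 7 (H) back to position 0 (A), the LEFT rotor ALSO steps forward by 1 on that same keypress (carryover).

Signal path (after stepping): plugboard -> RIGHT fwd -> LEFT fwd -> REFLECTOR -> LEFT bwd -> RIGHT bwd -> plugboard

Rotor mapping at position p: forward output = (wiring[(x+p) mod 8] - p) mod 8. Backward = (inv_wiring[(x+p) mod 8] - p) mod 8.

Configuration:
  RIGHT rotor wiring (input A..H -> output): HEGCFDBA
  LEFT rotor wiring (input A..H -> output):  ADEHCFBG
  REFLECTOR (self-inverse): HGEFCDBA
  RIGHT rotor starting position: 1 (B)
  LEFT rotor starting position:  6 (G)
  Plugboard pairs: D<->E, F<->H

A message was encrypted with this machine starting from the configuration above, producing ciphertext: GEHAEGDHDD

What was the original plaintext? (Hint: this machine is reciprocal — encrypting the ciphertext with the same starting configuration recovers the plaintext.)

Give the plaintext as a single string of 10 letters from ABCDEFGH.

Char 1 ('G'): step: R->2, L=6; G->plug->G->R->F->L->B->refl->G->L'->E->R'->A->plug->A
Char 2 ('E'): step: R->3, L=6; E->plug->D->R->G->L->E->refl->C->L'->C->R'->B->plug->B
Char 3 ('H'): step: R->4, L=6; H->plug->F->R->A->L->D->refl->F->L'->D->R'->E->plug->D
Char 4 ('A'): step: R->5, L=6; A->plug->A->R->G->L->E->refl->C->L'->C->R'->D->plug->E
Char 5 ('E'): step: R->6, L=6; E->plug->D->R->G->L->E->refl->C->L'->C->R'->B->plug->B
Char 6 ('G'): step: R->7, L=6; G->plug->G->R->E->L->G->refl->B->L'->F->R'->C->plug->C
Char 7 ('D'): step: R->0, L->7 (L advanced); D->plug->E->R->F->L->D->refl->F->L'->D->R'->F->plug->H
Char 8 ('H'): step: R->1, L=7; H->plug->F->R->A->L->H->refl->A->L'->E->R'->D->plug->E
Char 9 ('D'): step: R->2, L=7; D->plug->E->R->H->L->C->refl->E->L'->C->R'->H->plug->F
Char 10 ('D'): step: R->3, L=7; D->plug->E->R->F->L->D->refl->F->L'->D->R'->H->plug->F

Answer: ABDEBCHEFF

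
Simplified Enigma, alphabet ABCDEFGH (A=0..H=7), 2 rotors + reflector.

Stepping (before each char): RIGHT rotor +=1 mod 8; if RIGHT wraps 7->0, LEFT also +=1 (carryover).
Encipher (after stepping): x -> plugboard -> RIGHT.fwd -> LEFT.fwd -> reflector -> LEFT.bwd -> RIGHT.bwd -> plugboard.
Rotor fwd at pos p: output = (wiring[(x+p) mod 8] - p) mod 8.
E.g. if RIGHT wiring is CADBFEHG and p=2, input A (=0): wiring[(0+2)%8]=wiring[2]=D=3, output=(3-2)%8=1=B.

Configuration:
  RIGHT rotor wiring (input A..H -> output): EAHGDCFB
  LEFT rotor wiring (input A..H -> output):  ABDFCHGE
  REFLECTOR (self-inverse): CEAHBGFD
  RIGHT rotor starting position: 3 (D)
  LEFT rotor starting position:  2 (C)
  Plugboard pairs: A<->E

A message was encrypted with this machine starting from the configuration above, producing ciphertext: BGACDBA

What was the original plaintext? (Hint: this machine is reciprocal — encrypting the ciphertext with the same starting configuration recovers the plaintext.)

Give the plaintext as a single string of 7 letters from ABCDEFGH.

Char 1 ('B'): step: R->4, L=2; B->plug->B->R->G->L->G->refl->F->L'->D->R'->G->plug->G
Char 2 ('G'): step: R->5, L=2; G->plug->G->R->B->L->D->refl->H->L'->H->R'->D->plug->D
Char 3 ('A'): step: R->6, L=2; A->plug->E->R->B->L->D->refl->H->L'->H->R'->A->plug->E
Char 4 ('C'): step: R->7, L=2; C->plug->C->R->B->L->D->refl->H->L'->H->R'->E->plug->A
Char 5 ('D'): step: R->0, L->3 (L advanced); D->plug->D->R->G->L->G->refl->F->L'->F->R'->G->plug->G
Char 6 ('B'): step: R->1, L=3; B->plug->B->R->G->L->G->refl->F->L'->F->R'->C->plug->C
Char 7 ('A'): step: R->2, L=3; A->plug->E->R->D->L->D->refl->H->L'->B->R'->C->plug->C

Answer: GDEAGCC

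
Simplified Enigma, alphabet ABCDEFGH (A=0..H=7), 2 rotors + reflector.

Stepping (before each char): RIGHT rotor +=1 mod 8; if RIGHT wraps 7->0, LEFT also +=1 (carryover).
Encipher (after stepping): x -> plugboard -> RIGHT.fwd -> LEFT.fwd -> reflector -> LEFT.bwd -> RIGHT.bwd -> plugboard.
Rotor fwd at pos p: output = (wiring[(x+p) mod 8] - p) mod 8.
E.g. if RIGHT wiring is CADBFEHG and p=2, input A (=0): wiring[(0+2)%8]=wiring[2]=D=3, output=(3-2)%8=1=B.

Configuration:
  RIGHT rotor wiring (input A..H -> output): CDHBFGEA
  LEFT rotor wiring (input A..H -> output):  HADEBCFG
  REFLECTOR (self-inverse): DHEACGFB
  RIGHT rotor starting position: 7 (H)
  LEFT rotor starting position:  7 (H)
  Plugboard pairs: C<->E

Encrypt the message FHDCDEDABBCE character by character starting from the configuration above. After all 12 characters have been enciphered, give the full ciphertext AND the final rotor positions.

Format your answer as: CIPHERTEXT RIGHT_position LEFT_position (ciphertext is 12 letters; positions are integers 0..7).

Answer: EAGEEDFCAGEB 3 1

Derivation:
Char 1 ('F'): step: R->0, L->0 (L advanced); F->plug->F->R->G->L->F->refl->G->L'->H->R'->C->plug->E
Char 2 ('H'): step: R->1, L=0; H->plug->H->R->B->L->A->refl->D->L'->C->R'->A->plug->A
Char 3 ('D'): step: R->2, L=0; D->plug->D->R->E->L->B->refl->H->L'->A->R'->G->plug->G
Char 4 ('C'): step: R->3, L=0; C->plug->E->R->F->L->C->refl->E->L'->D->R'->C->plug->E
Char 5 ('D'): step: R->4, L=0; D->plug->D->R->E->L->B->refl->H->L'->A->R'->C->plug->E
Char 6 ('E'): step: R->5, L=0; E->plug->C->R->D->L->E->refl->C->L'->F->R'->D->plug->D
Char 7 ('D'): step: R->6, L=0; D->plug->D->R->F->L->C->refl->E->L'->D->R'->F->plug->F
Char 8 ('A'): step: R->7, L=0; A->plug->A->R->B->L->A->refl->D->L'->C->R'->E->plug->C
Char 9 ('B'): step: R->0, L->1 (L advanced); B->plug->B->R->D->L->A->refl->D->L'->C->R'->A->plug->A
Char 10 ('B'): step: R->1, L=1; B->plug->B->R->G->L->F->refl->G->L'->H->R'->G->plug->G
Char 11 ('C'): step: R->2, L=1; C->plug->E->R->C->L->D->refl->A->L'->D->R'->C->plug->E
Char 12 ('E'): step: R->3, L=1; E->plug->C->R->D->L->A->refl->D->L'->C->R'->B->plug->B
Final: ciphertext=EAGEEDFCAGEB, RIGHT=3, LEFT=1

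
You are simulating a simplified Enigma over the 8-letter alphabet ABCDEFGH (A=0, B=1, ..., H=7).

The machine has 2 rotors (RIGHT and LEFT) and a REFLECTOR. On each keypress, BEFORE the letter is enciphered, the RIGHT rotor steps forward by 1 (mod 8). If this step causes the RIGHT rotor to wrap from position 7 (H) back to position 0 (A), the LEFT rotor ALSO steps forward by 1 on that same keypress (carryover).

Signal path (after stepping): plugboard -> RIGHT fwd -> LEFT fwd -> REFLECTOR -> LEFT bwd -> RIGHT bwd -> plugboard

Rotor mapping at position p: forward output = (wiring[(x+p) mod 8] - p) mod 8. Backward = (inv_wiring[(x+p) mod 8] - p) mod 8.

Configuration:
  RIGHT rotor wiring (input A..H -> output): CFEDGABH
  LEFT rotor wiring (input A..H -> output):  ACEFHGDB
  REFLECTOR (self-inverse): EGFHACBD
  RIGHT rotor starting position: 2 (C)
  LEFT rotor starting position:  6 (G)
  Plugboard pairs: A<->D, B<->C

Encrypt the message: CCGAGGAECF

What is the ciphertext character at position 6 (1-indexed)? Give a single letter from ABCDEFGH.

Char 1 ('C'): step: R->3, L=6; C->plug->B->R->D->L->E->refl->A->L'->H->R'->F->plug->F
Char 2 ('C'): step: R->4, L=6; C->plug->B->R->E->L->G->refl->B->L'->G->R'->E->plug->E
Char 3 ('G'): step: R->5, L=6; G->plug->G->R->G->L->B->refl->G->L'->E->R'->B->plug->C
Char 4 ('A'): step: R->6, L=6; A->plug->D->R->H->L->A->refl->E->L'->D->R'->A->plug->D
Char 5 ('G'): step: R->7, L=6; G->plug->G->R->B->L->D->refl->H->L'->F->R'->D->plug->A
Char 6 ('G'): step: R->0, L->7 (L advanced); G->plug->G->R->B->L->B->refl->G->L'->E->R'->C->plug->B

B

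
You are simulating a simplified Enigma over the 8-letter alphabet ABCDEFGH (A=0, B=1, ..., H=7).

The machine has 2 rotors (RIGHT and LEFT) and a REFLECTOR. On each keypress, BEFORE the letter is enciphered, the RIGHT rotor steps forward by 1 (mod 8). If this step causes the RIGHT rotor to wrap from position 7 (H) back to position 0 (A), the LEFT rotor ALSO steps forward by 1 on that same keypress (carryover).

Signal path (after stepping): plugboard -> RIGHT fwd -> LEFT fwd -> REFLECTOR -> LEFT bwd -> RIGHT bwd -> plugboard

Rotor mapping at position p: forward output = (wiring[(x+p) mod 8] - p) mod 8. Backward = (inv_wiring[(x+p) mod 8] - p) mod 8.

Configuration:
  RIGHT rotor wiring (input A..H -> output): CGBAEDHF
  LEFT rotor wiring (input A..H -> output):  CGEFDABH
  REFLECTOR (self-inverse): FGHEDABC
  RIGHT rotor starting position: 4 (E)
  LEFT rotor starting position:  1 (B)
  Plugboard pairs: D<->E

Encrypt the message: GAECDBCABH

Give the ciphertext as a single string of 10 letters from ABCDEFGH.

Answer: FFDGEDEHGG

Derivation:
Char 1 ('G'): step: R->5, L=1; G->plug->G->R->D->L->C->refl->H->L'->E->R'->F->plug->F
Char 2 ('A'): step: R->6, L=1; A->plug->A->R->B->L->D->refl->E->L'->C->R'->F->plug->F
Char 3 ('E'): step: R->7, L=1; E->plug->D->R->C->L->E->refl->D->L'->B->R'->E->plug->D
Char 4 ('C'): step: R->0, L->2 (L advanced); C->plug->C->R->B->L->D->refl->E->L'->H->R'->G->plug->G
Char 5 ('D'): step: R->1, L=2; D->plug->E->R->C->L->B->refl->G->L'->D->R'->D->plug->E
Char 6 ('B'): step: R->2, L=2; B->plug->B->R->G->L->A->refl->F->L'->F->R'->E->plug->D
Char 7 ('C'): step: R->3, L=2; C->plug->C->R->A->L->C->refl->H->L'->E->R'->D->plug->E
Char 8 ('A'): step: R->4, L=2; A->plug->A->R->A->L->C->refl->H->L'->E->R'->H->plug->H
Char 9 ('B'): step: R->5, L=2; B->plug->B->R->C->L->B->refl->G->L'->D->R'->G->plug->G
Char 10 ('H'): step: R->6, L=2; H->plug->H->R->F->L->F->refl->A->L'->G->R'->G->plug->G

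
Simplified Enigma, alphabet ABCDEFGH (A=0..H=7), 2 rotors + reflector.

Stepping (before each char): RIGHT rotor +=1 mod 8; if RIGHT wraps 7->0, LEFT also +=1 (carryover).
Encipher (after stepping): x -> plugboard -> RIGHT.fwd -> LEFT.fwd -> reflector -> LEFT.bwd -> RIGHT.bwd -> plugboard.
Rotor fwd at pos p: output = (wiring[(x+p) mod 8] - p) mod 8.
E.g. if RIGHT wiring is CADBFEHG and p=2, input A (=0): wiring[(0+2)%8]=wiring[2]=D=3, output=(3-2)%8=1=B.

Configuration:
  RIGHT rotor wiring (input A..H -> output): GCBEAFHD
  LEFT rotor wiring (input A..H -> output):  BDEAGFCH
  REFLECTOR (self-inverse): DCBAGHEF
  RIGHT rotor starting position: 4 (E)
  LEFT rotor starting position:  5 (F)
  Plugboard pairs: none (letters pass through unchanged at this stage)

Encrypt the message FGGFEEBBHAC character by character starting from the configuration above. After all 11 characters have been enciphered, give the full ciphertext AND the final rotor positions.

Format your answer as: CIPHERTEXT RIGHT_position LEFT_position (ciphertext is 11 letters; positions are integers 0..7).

Char 1 ('F'): step: R->5, L=5; F->plug->F->R->E->L->G->refl->E->L'->D->R'->H->plug->H
Char 2 ('G'): step: R->6, L=5; G->plug->G->R->C->L->C->refl->B->L'->H->R'->H->plug->H
Char 3 ('G'): step: R->7, L=5; G->plug->G->R->G->L->D->refl->A->L'->A->R'->H->plug->H
Char 4 ('F'): step: R->0, L->6 (L advanced); F->plug->F->R->F->L->C->refl->B->L'->B->R'->C->plug->C
Char 5 ('E'): step: R->1, L=6; E->plug->E->R->E->L->G->refl->E->L'->A->R'->B->plug->B
Char 6 ('E'): step: R->2, L=6; E->plug->E->R->F->L->C->refl->B->L'->B->R'->F->plug->F
Char 7 ('B'): step: R->3, L=6; B->plug->B->R->F->L->C->refl->B->L'->B->R'->A->plug->A
Char 8 ('B'): step: R->4, L=6; B->plug->B->R->B->L->B->refl->C->L'->F->R'->G->plug->G
Char 9 ('H'): step: R->5, L=6; H->plug->H->R->D->L->F->refl->H->L'->H->R'->G->plug->G
Char 10 ('A'): step: R->6, L=6; A->plug->A->R->B->L->B->refl->C->L'->F->R'->B->plug->B
Char 11 ('C'): step: R->7, L=6; C->plug->C->R->D->L->F->refl->H->L'->H->R'->B->plug->B
Final: ciphertext=HHHCBFAGGBB, RIGHT=7, LEFT=6

Answer: HHHCBFAGGBB 7 6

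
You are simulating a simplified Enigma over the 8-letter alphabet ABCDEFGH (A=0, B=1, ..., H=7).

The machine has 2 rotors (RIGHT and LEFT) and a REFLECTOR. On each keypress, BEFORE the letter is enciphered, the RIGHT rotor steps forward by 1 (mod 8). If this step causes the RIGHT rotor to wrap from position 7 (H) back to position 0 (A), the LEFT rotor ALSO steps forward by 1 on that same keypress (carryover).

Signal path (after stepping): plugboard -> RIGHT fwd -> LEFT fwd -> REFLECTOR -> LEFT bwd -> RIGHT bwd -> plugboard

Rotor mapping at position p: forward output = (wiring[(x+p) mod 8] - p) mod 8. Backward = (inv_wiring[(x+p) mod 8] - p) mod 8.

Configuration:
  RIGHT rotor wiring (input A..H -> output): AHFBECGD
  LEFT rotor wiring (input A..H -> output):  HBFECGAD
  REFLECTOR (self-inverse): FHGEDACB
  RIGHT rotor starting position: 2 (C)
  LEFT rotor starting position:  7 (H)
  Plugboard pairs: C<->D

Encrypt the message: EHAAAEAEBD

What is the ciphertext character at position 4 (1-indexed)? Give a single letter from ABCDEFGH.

Char 1 ('E'): step: R->3, L=7; E->plug->E->R->A->L->E->refl->D->L'->F->R'->F->plug->F
Char 2 ('H'): step: R->4, L=7; H->plug->H->R->F->L->D->refl->E->L'->A->R'->A->plug->A
Char 3 ('A'): step: R->5, L=7; A->plug->A->R->F->L->D->refl->E->L'->A->R'->F->plug->F
Char 4 ('A'): step: R->6, L=7; A->plug->A->R->A->L->E->refl->D->L'->F->R'->B->plug->B

B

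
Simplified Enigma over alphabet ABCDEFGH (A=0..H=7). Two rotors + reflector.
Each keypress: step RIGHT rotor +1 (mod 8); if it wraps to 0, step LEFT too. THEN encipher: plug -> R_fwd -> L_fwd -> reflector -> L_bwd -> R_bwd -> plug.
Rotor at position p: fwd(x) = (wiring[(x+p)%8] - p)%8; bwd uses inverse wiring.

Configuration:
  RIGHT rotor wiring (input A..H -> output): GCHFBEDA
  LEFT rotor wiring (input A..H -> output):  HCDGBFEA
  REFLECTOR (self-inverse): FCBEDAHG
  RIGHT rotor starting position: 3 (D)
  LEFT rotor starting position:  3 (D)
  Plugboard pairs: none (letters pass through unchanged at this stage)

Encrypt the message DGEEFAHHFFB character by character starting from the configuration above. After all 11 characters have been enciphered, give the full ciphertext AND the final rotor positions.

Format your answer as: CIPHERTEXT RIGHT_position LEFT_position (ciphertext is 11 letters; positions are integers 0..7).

Answer: CEHAGGDFAGC 6 4

Derivation:
Char 1 ('D'): step: R->4, L=3; D->plug->D->R->E->L->F->refl->A->L'->H->R'->C->plug->C
Char 2 ('G'): step: R->5, L=3; G->plug->G->R->A->L->D->refl->E->L'->F->R'->E->plug->E
Char 3 ('E'): step: R->6, L=3; E->plug->E->R->B->L->G->refl->H->L'->G->R'->H->plug->H
Char 4 ('E'): step: R->7, L=3; E->plug->E->R->G->L->H->refl->G->L'->B->R'->A->plug->A
Char 5 ('F'): step: R->0, L->4 (L advanced); F->plug->F->R->E->L->D->refl->E->L'->D->R'->G->plug->G
Char 6 ('A'): step: R->1, L=4; A->plug->A->R->B->L->B->refl->C->L'->H->R'->G->plug->G
Char 7 ('H'): step: R->2, L=4; H->plug->H->R->A->L->F->refl->A->L'->C->R'->D->plug->D
Char 8 ('H'): step: R->3, L=4; H->plug->H->R->E->L->D->refl->E->L'->D->R'->F->plug->F
Char 9 ('F'): step: R->4, L=4; F->plug->F->R->G->L->H->refl->G->L'->F->R'->A->plug->A
Char 10 ('F'): step: R->5, L=4; F->plug->F->R->C->L->A->refl->F->L'->A->R'->G->plug->G
Char 11 ('B'): step: R->6, L=4; B->plug->B->R->C->L->A->refl->F->L'->A->R'->C->plug->C
Final: ciphertext=CEHAGGDFAGC, RIGHT=6, LEFT=4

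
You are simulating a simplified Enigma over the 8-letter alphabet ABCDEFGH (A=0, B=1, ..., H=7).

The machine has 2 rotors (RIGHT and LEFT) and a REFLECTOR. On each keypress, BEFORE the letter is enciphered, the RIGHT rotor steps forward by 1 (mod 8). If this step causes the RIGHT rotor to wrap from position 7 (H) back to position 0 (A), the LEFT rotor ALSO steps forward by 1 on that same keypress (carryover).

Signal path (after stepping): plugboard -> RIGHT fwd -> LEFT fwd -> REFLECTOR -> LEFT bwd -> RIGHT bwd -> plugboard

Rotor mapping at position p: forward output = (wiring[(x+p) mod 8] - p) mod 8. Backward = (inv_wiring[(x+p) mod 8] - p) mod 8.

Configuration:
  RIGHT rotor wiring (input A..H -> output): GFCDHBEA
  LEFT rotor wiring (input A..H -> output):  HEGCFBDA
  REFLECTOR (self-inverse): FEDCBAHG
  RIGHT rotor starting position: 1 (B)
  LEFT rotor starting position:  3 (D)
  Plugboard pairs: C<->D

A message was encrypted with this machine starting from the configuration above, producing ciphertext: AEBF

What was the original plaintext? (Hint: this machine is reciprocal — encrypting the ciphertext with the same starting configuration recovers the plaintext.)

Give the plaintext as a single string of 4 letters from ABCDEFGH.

Char 1 ('A'): step: R->2, L=3; A->plug->A->R->A->L->H->refl->G->L'->C->R'->E->plug->E
Char 2 ('E'): step: R->3, L=3; E->plug->E->R->F->L->E->refl->B->L'->G->R'->C->plug->D
Char 3 ('B'): step: R->4, L=3; B->plug->B->R->F->L->E->refl->B->L'->G->R'->G->plug->G
Char 4 ('F'): step: R->5, L=3; F->plug->F->R->F->L->E->refl->B->L'->G->R'->G->plug->G

Answer: EDGG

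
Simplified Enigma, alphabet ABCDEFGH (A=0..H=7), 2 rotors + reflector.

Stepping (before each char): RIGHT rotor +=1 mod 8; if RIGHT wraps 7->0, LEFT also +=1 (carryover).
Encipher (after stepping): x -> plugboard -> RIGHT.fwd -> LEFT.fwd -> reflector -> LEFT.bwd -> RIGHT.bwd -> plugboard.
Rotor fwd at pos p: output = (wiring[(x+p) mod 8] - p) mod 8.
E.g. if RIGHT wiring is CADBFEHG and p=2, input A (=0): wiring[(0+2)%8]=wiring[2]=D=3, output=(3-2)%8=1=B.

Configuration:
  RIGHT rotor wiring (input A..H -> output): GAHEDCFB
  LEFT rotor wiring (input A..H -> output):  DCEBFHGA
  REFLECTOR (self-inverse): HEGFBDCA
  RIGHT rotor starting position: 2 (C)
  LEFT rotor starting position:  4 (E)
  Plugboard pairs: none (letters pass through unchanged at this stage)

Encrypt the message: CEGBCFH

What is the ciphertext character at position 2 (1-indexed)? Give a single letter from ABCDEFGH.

Char 1 ('C'): step: R->3, L=4; C->plug->C->R->H->L->F->refl->D->L'->B->R'->A->plug->A
Char 2 ('E'): step: R->4, L=4; E->plug->E->R->C->L->C->refl->G->L'->F->R'->D->plug->D

D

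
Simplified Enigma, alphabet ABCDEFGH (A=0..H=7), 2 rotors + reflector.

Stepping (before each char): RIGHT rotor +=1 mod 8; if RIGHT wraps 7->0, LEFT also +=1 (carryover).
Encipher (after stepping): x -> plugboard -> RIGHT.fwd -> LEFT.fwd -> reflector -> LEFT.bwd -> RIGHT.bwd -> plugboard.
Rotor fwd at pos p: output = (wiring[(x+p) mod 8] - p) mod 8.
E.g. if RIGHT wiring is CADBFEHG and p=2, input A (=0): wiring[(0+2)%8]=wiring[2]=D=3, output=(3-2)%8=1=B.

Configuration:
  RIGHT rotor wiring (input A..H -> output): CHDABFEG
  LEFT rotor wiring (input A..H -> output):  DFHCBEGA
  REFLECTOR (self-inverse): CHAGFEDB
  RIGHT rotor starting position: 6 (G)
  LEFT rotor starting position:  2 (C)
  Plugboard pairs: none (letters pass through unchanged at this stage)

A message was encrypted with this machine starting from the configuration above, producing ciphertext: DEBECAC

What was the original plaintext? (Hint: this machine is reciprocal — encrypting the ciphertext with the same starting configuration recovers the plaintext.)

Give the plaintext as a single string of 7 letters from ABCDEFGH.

Char 1 ('D'): step: R->7, L=2; D->plug->D->R->E->L->E->refl->F->L'->A->R'->C->plug->C
Char 2 ('E'): step: R->0, L->3 (L advanced); E->plug->E->R->B->L->G->refl->D->L'->D->R'->C->plug->C
Char 3 ('B'): step: R->1, L=3; B->plug->B->R->C->L->B->refl->H->L'->A->R'->D->plug->D
Char 4 ('E'): step: R->2, L=3; E->plug->E->R->C->L->B->refl->H->L'->A->R'->G->plug->G
Char 5 ('C'): step: R->3, L=3; C->plug->C->R->C->L->B->refl->H->L'->A->R'->H->plug->H
Char 6 ('A'): step: R->4, L=3; A->plug->A->R->F->L->A->refl->C->L'->G->R'->E->plug->E
Char 7 ('C'): step: R->5, L=3; C->plug->C->R->B->L->G->refl->D->L'->D->R'->G->plug->G

Answer: CCDGHEG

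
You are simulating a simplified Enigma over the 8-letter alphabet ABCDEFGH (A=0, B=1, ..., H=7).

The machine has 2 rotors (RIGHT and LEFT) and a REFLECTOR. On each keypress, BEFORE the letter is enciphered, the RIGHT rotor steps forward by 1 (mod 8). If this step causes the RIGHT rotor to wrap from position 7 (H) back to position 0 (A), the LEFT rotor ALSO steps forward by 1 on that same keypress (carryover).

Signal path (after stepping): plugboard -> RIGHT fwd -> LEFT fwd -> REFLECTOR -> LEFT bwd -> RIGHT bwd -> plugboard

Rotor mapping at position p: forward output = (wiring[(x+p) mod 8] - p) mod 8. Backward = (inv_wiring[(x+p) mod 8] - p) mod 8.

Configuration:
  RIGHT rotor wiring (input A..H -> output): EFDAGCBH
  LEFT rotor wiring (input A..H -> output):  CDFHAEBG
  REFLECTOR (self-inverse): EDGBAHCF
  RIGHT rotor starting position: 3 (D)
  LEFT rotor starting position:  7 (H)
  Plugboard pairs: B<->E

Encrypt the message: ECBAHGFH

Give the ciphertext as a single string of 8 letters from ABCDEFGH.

Char 1 ('E'): step: R->4, L=7; E->plug->B->R->G->L->F->refl->H->L'->A->R'->E->plug->B
Char 2 ('C'): step: R->5, L=7; C->plug->C->R->C->L->E->refl->A->L'->E->R'->B->plug->E
Char 3 ('B'): step: R->6, L=7; B->plug->E->R->F->L->B->refl->D->L'->B->R'->B->plug->E
Char 4 ('A'): step: R->7, L=7; A->plug->A->R->A->L->H->refl->F->L'->G->R'->C->plug->C
Char 5 ('H'): step: R->0, L->0 (L advanced); H->plug->H->R->H->L->G->refl->C->L'->A->R'->D->plug->D
Char 6 ('G'): step: R->1, L=0; G->plug->G->R->G->L->B->refl->D->L'->B->R'->E->plug->B
Char 7 ('F'): step: R->2, L=0; F->plug->F->R->F->L->E->refl->A->L'->E->R'->C->plug->C
Char 8 ('H'): step: R->3, L=0; H->plug->H->R->A->L->C->refl->G->L'->H->R'->C->plug->C

Answer: BEECDBCC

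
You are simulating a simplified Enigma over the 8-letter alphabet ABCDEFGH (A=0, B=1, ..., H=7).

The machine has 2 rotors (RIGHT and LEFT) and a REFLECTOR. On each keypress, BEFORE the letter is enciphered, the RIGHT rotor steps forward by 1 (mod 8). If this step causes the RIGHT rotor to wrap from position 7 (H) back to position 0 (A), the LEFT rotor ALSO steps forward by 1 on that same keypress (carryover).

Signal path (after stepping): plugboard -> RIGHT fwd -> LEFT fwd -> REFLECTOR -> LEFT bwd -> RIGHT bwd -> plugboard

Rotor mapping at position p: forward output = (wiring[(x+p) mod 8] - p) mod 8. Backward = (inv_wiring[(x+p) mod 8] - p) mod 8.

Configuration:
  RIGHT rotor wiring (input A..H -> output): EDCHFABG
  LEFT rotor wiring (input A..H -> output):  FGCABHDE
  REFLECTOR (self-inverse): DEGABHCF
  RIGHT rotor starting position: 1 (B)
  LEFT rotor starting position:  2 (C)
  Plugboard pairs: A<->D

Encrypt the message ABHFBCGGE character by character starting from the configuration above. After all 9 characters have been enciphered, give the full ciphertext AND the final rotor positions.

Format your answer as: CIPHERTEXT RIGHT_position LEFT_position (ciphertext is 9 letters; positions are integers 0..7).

Answer: DEACCDEBD 2 3

Derivation:
Char 1 ('A'): step: R->2, L=2; A->plug->D->R->G->L->D->refl->A->L'->A->R'->A->plug->D
Char 2 ('B'): step: R->3, L=2; B->plug->B->R->C->L->H->refl->F->L'->D->R'->E->plug->E
Char 3 ('H'): step: R->4, L=2; H->plug->H->R->D->L->F->refl->H->L'->C->R'->D->plug->A
Char 4 ('F'): step: R->5, L=2; F->plug->F->R->F->L->C->refl->G->L'->B->R'->C->plug->C
Char 5 ('B'): step: R->6, L=2; B->plug->B->R->A->L->A->refl->D->L'->G->R'->C->plug->C
Char 6 ('C'): step: R->7, L=2; C->plug->C->R->E->L->B->refl->E->L'->H->R'->A->plug->D
Char 7 ('G'): step: R->0, L->3 (L advanced); G->plug->G->R->B->L->G->refl->C->L'->F->R'->E->plug->E
Char 8 ('G'): step: R->1, L=3; G->plug->G->R->F->L->C->refl->G->L'->B->R'->B->plug->B
Char 9 ('E'): step: R->2, L=3; E->plug->E->R->H->L->H->refl->F->L'->A->R'->A->plug->D
Final: ciphertext=DEACCDEBD, RIGHT=2, LEFT=3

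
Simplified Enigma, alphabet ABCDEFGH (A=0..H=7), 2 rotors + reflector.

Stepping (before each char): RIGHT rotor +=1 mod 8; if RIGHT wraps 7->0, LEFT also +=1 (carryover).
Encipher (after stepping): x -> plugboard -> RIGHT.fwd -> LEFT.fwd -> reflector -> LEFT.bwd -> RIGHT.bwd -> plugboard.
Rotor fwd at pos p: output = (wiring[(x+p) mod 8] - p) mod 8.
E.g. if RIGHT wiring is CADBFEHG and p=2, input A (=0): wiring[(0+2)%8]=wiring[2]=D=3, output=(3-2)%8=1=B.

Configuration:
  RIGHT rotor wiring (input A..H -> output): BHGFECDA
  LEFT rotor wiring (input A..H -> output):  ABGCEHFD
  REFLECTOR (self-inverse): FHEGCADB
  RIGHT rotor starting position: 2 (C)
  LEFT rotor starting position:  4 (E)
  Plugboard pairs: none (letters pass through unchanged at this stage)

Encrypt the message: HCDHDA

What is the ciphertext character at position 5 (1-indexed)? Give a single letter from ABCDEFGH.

Char 1 ('H'): step: R->3, L=4; H->plug->H->R->D->L->H->refl->B->L'->C->R'->A->plug->A
Char 2 ('C'): step: R->4, L=4; C->plug->C->R->H->L->G->refl->D->L'->B->R'->H->plug->H
Char 3 ('D'): step: R->5, L=4; D->plug->D->R->E->L->E->refl->C->L'->G->R'->B->plug->B
Char 4 ('H'): step: R->6, L=4; H->plug->H->R->E->L->E->refl->C->L'->G->R'->G->plug->G
Char 5 ('D'): step: R->7, L=4; D->plug->D->R->H->L->G->refl->D->L'->B->R'->A->plug->A

A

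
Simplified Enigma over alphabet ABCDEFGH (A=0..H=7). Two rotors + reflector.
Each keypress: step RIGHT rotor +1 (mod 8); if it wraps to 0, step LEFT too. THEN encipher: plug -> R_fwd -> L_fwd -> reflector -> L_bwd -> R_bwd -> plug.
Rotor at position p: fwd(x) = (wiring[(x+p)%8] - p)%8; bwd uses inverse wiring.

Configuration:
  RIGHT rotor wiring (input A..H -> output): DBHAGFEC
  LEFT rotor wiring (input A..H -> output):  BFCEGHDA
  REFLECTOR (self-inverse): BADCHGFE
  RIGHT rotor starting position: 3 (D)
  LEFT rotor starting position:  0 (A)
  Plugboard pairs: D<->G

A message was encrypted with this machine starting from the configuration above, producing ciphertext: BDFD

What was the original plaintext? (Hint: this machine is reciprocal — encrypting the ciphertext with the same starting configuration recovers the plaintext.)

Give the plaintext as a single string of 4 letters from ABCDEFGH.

Char 1 ('B'): step: R->4, L=0; B->plug->B->R->B->L->F->refl->G->L'->E->R'->H->plug->H
Char 2 ('D'): step: R->5, L=0; D->plug->G->R->D->L->E->refl->H->L'->F->R'->C->plug->C
Char 3 ('F'): step: R->6, L=0; F->plug->F->R->C->L->C->refl->D->L'->G->R'->A->plug->A
Char 4 ('D'): step: R->7, L=0; D->plug->G->R->G->L->D->refl->C->L'->C->R'->C->plug->C

Answer: HCAC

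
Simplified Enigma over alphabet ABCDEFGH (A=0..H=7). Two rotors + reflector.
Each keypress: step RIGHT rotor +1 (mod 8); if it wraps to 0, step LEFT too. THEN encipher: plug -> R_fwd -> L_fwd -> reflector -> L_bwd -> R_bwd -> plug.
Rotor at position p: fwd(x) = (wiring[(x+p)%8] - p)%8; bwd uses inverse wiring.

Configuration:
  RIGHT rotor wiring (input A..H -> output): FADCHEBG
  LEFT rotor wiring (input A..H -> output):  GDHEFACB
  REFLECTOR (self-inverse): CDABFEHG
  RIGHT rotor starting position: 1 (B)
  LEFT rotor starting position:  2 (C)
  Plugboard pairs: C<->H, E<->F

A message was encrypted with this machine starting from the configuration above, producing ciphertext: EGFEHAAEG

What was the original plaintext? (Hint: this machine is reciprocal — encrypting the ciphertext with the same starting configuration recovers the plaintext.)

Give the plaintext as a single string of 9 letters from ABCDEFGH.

Char 1 ('E'): step: R->2, L=2; E->plug->F->R->E->L->A->refl->C->L'->B->R'->A->plug->A
Char 2 ('G'): step: R->3, L=2; G->plug->G->R->F->L->H->refl->G->L'->D->R'->E->plug->F
Char 3 ('F'): step: R->4, L=2; F->plug->E->R->B->L->C->refl->A->L'->E->R'->F->plug->E
Char 4 ('E'): step: R->5, L=2; E->plug->F->R->G->L->E->refl->F->L'->A->R'->D->plug->D
Char 5 ('H'): step: R->6, L=2; H->plug->C->R->H->L->B->refl->D->L'->C->R'->D->plug->D
Char 6 ('A'): step: R->7, L=2; A->plug->A->R->H->L->B->refl->D->L'->C->R'->H->plug->C
Char 7 ('A'): step: R->0, L->3 (L advanced); A->plug->A->R->F->L->D->refl->B->L'->A->R'->B->plug->B
Char 8 ('E'): step: R->1, L=3; E->plug->F->R->A->L->B->refl->D->L'->F->R'->G->plug->G
Char 9 ('G'): step: R->2, L=3; G->plug->G->R->D->L->H->refl->G->L'->E->R'->F->plug->E

Answer: AFEDDCBGE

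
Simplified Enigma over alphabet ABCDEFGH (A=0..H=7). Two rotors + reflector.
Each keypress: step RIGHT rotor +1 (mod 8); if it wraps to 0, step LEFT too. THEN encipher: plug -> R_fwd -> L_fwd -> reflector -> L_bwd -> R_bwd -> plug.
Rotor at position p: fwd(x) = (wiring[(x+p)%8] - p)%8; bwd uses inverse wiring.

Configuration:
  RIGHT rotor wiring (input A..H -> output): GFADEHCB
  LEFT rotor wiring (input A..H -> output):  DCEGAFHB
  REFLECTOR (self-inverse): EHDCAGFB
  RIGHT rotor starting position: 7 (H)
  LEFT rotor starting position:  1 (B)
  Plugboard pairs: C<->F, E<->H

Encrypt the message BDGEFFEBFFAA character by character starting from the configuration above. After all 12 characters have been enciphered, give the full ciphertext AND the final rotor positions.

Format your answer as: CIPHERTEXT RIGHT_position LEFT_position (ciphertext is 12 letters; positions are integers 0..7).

Char 1 ('B'): step: R->0, L->2 (L advanced); B->plug->B->R->F->L->H->refl->B->L'->G->R'->A->plug->A
Char 2 ('D'): step: R->1, L=2; D->plug->D->R->D->L->D->refl->C->L'->A->R'->G->plug->G
Char 3 ('G'): step: R->2, L=2; G->plug->G->R->E->L->F->refl->G->L'->C->R'->C->plug->F
Char 4 ('E'): step: R->3, L=2; E->plug->H->R->F->L->H->refl->B->L'->G->R'->E->plug->H
Char 5 ('F'): step: R->4, L=2; F->plug->C->R->G->L->B->refl->H->L'->F->R'->D->plug->D
Char 6 ('F'): step: R->5, L=2; F->plug->C->R->E->L->F->refl->G->L'->C->R'->A->plug->A
Char 7 ('E'): step: R->6, L=2; E->plug->H->R->B->L->E->refl->A->L'->H->R'->D->plug->D
Char 8 ('B'): step: R->7, L=2; B->plug->B->R->H->L->A->refl->E->L'->B->R'->D->plug->D
Char 9 ('F'): step: R->0, L->3 (L advanced); F->plug->C->R->A->L->D->refl->C->L'->C->R'->G->plug->G
Char 10 ('F'): step: R->1, L=3; F->plug->C->R->C->L->C->refl->D->L'->A->R'->G->plug->G
Char 11 ('A'): step: R->2, L=3; A->plug->A->R->G->L->H->refl->B->L'->H->R'->F->plug->C
Char 12 ('A'): step: R->3, L=3; A->plug->A->R->A->L->D->refl->C->L'->C->R'->G->plug->G
Final: ciphertext=AGFHDADDGGCG, RIGHT=3, LEFT=3

Answer: AGFHDADDGGCG 3 3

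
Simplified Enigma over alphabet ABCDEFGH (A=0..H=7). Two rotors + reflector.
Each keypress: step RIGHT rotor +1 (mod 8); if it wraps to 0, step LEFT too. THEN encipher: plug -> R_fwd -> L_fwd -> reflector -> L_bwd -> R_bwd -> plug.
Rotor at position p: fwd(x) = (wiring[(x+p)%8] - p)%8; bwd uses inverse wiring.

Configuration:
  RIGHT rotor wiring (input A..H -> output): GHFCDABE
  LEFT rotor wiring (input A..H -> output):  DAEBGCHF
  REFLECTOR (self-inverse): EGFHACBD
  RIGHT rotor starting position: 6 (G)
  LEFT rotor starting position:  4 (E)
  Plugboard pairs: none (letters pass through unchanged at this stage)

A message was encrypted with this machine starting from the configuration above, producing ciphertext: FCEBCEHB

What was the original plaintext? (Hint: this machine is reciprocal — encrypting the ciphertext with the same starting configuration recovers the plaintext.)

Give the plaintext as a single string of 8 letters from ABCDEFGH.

Answer: HHGCGHEH

Derivation:
Char 1 ('F'): step: R->7, L=4; F->plug->F->R->E->L->H->refl->D->L'->C->R'->H->plug->H
Char 2 ('C'): step: R->0, L->5 (L advanced); C->plug->C->R->F->L->H->refl->D->L'->E->R'->H->plug->H
Char 3 ('E'): step: R->1, L=5; E->plug->E->R->H->L->B->refl->G->L'->D->R'->G->plug->G
Char 4 ('B'): step: R->2, L=5; B->plug->B->R->A->L->F->refl->C->L'->B->R'->C->plug->C
Char 5 ('C'): step: R->3, L=5; C->plug->C->R->F->L->H->refl->D->L'->E->R'->G->plug->G
Char 6 ('E'): step: R->4, L=5; E->plug->E->R->C->L->A->refl->E->L'->G->R'->H->plug->H
Char 7 ('H'): step: R->5, L=5; H->plug->H->R->G->L->E->refl->A->L'->C->R'->E->plug->E
Char 8 ('B'): step: R->6, L=5; B->plug->B->R->G->L->E->refl->A->L'->C->R'->H->plug->H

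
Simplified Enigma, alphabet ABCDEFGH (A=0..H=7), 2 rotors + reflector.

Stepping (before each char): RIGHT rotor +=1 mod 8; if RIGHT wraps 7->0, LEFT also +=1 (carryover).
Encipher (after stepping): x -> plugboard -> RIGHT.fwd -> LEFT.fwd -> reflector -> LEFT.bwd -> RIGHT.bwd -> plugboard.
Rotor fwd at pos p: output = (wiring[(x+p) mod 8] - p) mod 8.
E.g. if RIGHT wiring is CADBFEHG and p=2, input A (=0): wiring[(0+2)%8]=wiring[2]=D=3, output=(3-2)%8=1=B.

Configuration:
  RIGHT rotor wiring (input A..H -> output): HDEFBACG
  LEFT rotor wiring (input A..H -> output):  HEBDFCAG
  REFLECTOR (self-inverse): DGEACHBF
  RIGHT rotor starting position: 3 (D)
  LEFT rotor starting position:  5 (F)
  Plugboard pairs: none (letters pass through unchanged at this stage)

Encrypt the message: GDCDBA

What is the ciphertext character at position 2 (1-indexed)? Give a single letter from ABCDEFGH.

Char 1 ('G'): step: R->4, L=5; G->plug->G->R->A->L->F->refl->H->L'->E->R'->B->plug->B
Char 2 ('D'): step: R->5, L=5; D->plug->D->R->C->L->B->refl->G->L'->G->R'->E->plug->E

E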